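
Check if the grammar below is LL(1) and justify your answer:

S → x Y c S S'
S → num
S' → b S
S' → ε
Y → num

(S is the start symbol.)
No. Predict set conflict for S': { 'b' }

A grammar is LL(1) if for each non-terminal N with multiple productions, the predict sets of those productions are pairwise disjoint, where PREDICT(N → α) = (FIRST(α) \ {ε}) ∪ (FOLLOW(N) if α ⇒* ε).

Relevant sets:
  FOLLOW(S') = { $, 'b' }

For S:
  PREDICT(S → x Y c S S') = { 'x' }
  PREDICT(S → num) = { 'num' }
For S':
  PREDICT(S' → b S) = { 'b' }
  PREDICT(S' → ε) = { $, 'b' }
Y has a single production, so nothing to check there.

Conflict found: Predict set conflict for S': { 'b' }
The grammar is NOT LL(1).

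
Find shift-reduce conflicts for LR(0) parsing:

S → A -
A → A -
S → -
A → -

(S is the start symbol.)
A shift-reduce conflict occurs when an LR(0) state has both:
  - a complete (reduce) item [A → α .] (dot at the end), and
  - a shift item [B → β . c γ] (dot before a terminal).

Augment with S' → S and build the canonical LR(0) collection (I0 = CLOSURE({[S' → . S]}), then GOTO on every symbol after a dot until no new states appear). It has 5 states:
  I0: { [A → . -], [A → . A -], [S → . -], [S → . A -], [S' → . S] }  — shift
  I1: { [A → - .], [S → - .] }  — 2 reduces
  I2: { [A → A . -], [S → A . -] }  — shift
  I3: { [S' → S .] }  — accept
  I4: { [A → A - .], [S → A - .] }  — 2 reduces

No state contains both a complete item and a shift item.

Answer: No shift-reduce conflicts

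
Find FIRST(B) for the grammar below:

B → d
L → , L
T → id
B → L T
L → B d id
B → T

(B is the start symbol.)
{ ',', 'd', 'id' }

To compute FIRST(B), examine every production with B on the left-hand side, reading each right-hand side left to right until a non-nullable symbol is reached.

FIRST sets of the other non-terminals involved (by the same procedure, iterated to a fixed point):
  FIRST(L) = { ',', 'd', 'id' }
  FIRST(T) = { 'id' }

From B → d:
  - d is a terminal: add 'd' and stop
From B → L T:
  - L is a non-terminal: add FIRST(L) \ {ε} = { ',', 'd', 'id' }
    L is not nullable, so stop
From B → T:
  - T is a non-terminal: add FIRST(T) \ {ε} = { 'id' }
    T is not nullable, so stop

Collecting: FIRST(B) = { ',', 'd', 'id' }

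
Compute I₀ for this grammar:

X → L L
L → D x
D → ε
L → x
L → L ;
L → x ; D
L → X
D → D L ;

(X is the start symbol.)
First, augment the grammar with X' → X
I₀ = CLOSURE({ [X' → . X] }):
  [X' → . X] has the dot before X: add [X → . L L]
  [X → . L L] has the dot before L: add [L → . D x], [L → . x], [L → . L ;], [L → . x ; D], [L → . X]
  [L → . D x] has the dot before D: add [D → .], [D → . D L ;]
No further items can be added.

I₀ = { [D → . D L ;], [D → .], [L → . D x], [L → . L ;], [L → . X], [L → . x ; D], [L → . x], [X → . L L], [X' → . X] }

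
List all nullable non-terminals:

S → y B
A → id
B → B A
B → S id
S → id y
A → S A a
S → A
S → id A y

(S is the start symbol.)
None

A non-terminal is nullable if it can derive ε (the empty string): either it has an ε-production, or it has a production whose right-hand side consists entirely of nullable non-terminals.

There are no ε-productions, so no non-terminal can derive ε.
No non-terminals are nullable.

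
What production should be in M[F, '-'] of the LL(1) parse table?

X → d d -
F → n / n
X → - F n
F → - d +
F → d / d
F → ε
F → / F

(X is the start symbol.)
F → - d +

To find M[F, '-'], we find productions for F where '-' is in the predict set (PREDICT(N → α) = (FIRST(α) \ {ε}) ∪ (FOLLOW(N) if α ⇒* ε)).

Relevant sets:
  FOLLOW(F) = { 'n' }

F → n / n: PREDICT = { 'n' }
F → - d +: PREDICT = { '-' }
  '-' is in predict set, so this production goes in M[F, '-']
F → d / d: PREDICT = { 'd' }
F → ε: PREDICT = { 'n' }
F → / F: PREDICT = { '/' }

M[F, '-'] = F → - d +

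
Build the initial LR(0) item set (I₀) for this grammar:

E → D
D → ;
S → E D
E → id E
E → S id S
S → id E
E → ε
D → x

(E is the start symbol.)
First, augment the grammar with E' → E
I₀ = CLOSURE({ [E' → . E] }):
  [E' → . E] has the dot before E: add [E → . D], [E → . id E], [E → . S id S], [E → .]
  [E → . D] has the dot before D: add [D → . ;], [D → . x]
  [E → . S id S] has the dot before S: add [S → . E D], [S → . id E]
No further items can be added.

I₀ = { [D → . ;], [D → . x], [E → . D], [E → . S id S], [E → . id E], [E → .], [E' → . E], [S → . E D], [S → . id E] }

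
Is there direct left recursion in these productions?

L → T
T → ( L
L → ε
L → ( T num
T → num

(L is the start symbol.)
No direct left recursion

Direct left recursion occurs when N → N α for some non-terminal N (the right-hand side begins with the left-hand side itself).

L → T: starts with T
T → ( L: starts with '('
L → ε: starts with ε
L → ( T num: starts with '('
T → num: starts with num

No direct left recursion found.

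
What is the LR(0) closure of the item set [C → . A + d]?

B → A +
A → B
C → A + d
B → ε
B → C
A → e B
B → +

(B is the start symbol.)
{ [A → . B], [A → . e B], [B → . +], [B → . A +], [B → . C], [B → .], [C → . A + d] }

To compute CLOSURE, for each item [A → α.Bβ] where B is a non-terminal, add [B → .γ] for all productions B → γ; repeat for the newly added items until nothing changes.

Start with: [C → . A + d]
  [C → . A + d] has the dot before A: add [A → . B], [A → . e B]
  [A → . B] has the dot before B: add [B → . A +], [B → .], [B → . C], [B → . +]
  [B → . C] has the dot before C: all C-items already present
No further items can be added.

CLOSURE = { [A → . B], [A → . e B], [B → . +], [B → . A +], [B → . C], [B → .], [C → . A + d] }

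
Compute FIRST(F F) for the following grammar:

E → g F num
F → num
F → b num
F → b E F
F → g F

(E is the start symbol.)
{ 'b', 'g', 'num' }

FIRST sets of the non-terminals involved (from the grammar, by fixed-point iteration):
  FIRST(F) = { 'b', 'g', 'num' }

To compute FIRST(F F), process the symbols left to right:
Symbol F is a non-terminal. Add FIRST(F) \ {ε} = { 'b', 'g', 'num' }
F is not nullable (ε ∉ FIRST(F)), so stop here.
FIRST(F F) = { 'b', 'g', 'num' }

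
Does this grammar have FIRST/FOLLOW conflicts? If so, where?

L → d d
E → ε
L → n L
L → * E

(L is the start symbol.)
No FIRST/FOLLOW conflicts.

A FIRST/FOLLOW conflict occurs when a non-terminal N has a nullable alternative N → β (β ⇒* ε) and another alternative N → α with FIRST(α) ∩ FOLLOW(N) ≠ ∅: on such a lookahead the parser cannot decide between expanding α and letting N vanish via β.

Nullable non-terminals: E.
E has a nullable alternative but only one production, so nothing to check.

L has no nullable alternative, so no FIRST/FOLLOW check is needed there.

No FIRST/FOLLOW conflicts found.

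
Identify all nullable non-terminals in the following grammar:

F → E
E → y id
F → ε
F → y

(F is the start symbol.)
ε-productions: F → ε
So F is immediately nullable.
No further non-terminal can be added: every production for the remaining non-terminals contains a terminal or a non-nullable non-terminal.
Nullable = { 'F' }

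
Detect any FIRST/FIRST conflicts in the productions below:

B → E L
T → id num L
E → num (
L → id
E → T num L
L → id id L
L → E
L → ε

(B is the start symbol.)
Yes. L → id / L → id id L on { 'id' }; L → id / L → E on { 'id' }; L → id id L / L → E on { 'id' }

FIRST sets of the non-terminals at (or reachable through a nullable prefix from) the front of some alternative:
  FIRST(T) = { 'id' }
  FIRST(E) = { 'id', 'num' }

Productions for E:
  E → num (: FIRST = { 'num' }
  E → T num L: FIRST = { 'id' }
Productions for L:
  L → id: FIRST = { 'id' }
  L → id id L: FIRST = { 'id' }
  L → E: FIRST = { 'id', 'num' }
  L → ε: FIRST = { ε }
B, T have only one production, so no FIRST/FIRST conflict is possible there.

Conflict for L: L → id and L → id id L
  Overlap: { 'id' }
Conflict for L: L → id and L → E
  Overlap: { 'id' }
Conflict for L: L → id id L and L → E
  Overlap: { 'id' }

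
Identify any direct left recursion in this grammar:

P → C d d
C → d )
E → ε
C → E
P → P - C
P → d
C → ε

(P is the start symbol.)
P → C d d: starts with C
C → d ): starts with d
E → ε: starts with ε
C → E: starts with E
P → P - C: LEFT RECURSIVE (starts with P)
P → d: starts with d
C → ε: starts with ε

The grammar has direct left recursion on: P.

Answer: Yes, P is left-recursive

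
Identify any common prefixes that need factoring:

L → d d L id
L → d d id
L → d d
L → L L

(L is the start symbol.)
Left-factoring is needed when two productions for the same non-terminal
share a common prefix on the right-hand side.

Productions for L:
  L → d d L id
  L → d d id
  L → d d
  L → L L

Found common prefix 'd d' in productions for L

Answer: Yes, L has productions with common prefix 'd d'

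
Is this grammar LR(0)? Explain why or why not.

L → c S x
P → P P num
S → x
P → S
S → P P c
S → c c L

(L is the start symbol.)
Augment with L' → L and build the canonical LR(0) collection (I0 = CLOSURE({[L' → . L]}), then GOTO on every symbol after a dot until no new states appear). It has 14 states:
  I0: { [L → . c S x], [L' → . L] }  — shift
  I1: { [L' → L .] }  — accept
  I2: { [L → c . S x], [P → . P P num], [P → . S], [S → . P P c], [S → . c c L], [S → . x] }  — shift
  I3: { [P → . P P num], [P → . S], [P → P . P num], [S → . P P c], [S → . c c L], [S → . x], [S → P . P c] }  — shift
  I4: { [L → c S . x], [P → S .] }  — shift, reduce
  I5: { [S → c . c L] }  — shift
  I6: { [S → x .] }  — reduce
  I7: { [L → . c S x], [S → c c . L] }  — shift
  I8: { [S → c c L .] }  — reduce
  I9: { [L → c S x .] }  — reduce
  I10: { [P → . P P num], [P → . S], [P → P . P num], [P → P P . num], [S → . P P c], [S → . c c L], [S → . x], [S → P . P c], [S → P P . c] }  — shift
  I11: { [P → S .] }  — reduce
  I12: { [S → P P c .], [S → c . c L] }  — shift, reduce
  I13: { [P → P P num .] }  — reduce

Conflict in state I4:
  Shift-reduce conflict between [P → S .] and [L → c S . x]
So the grammar is NOT LR(0).

Answer: No. Shift-reduce conflict between [P → S .] and [L → c S . x]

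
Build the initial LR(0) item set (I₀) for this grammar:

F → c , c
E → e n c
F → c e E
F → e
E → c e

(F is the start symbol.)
First, augment the grammar with F' → F
I₀ = CLOSURE({ [F' → . F] }):
  [F' → . F] has the dot before F: add [F → . c , c], [F → . c e E], [F → . e]
No further items can be added.

I₀ = { [F → . c , c], [F → . c e E], [F → . e], [F' → . F] }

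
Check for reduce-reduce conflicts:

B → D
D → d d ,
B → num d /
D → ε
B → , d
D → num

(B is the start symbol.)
A reduce-reduce conflict occurs when an LR(0) state has two complete items [A → α .] and [B → β .] — both call for a reduction, and with no lookahead the parser cannot choose between them.

Augment with B' → B and build the canonical LR(0) collection (I0 = CLOSURE({[B' → . B]}), then GOTO on every symbol after a dot until no new states appear). It has 11 states:
  I0: { [B → . , d], [B → . D], [B → . num d /], [B' → . B], [D → . d d ,], [D → . num], [D → .] }  — shift, reduce
  I1: { [B → , . d] }  — shift
  I2: { [B' → B .] }  — accept
  I3: { [B → D .] }  — reduce
  I4: { [D → d . d ,] }  — shift
  I5: { [B → num . d /], [D → num .] }  — shift, reduce
  I6: { [B → num d . /] }  — shift
  I7: { [B → num d / .] }  — reduce
  I8: { [D → d d . ,] }  — shift
  I9: { [D → d d , .] }  — reduce
  I10: { [B → , d .] }  — reduce

No state contains more than one complete item.

Answer: No reduce-reduce conflicts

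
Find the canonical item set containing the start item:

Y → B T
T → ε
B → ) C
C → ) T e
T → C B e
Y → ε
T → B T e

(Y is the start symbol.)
First, augment the grammar with Y' → Y
I₀ = CLOSURE({ [Y' → . Y] }):
  [Y' → . Y] has the dot before Y: add [Y → . B T], [Y → .]
  [Y → . B T] has the dot before B: add [B → . ) C]
No further items can be added.

I₀ = { [B → . ) C], [Y → . B T], [Y → .], [Y' → . Y] }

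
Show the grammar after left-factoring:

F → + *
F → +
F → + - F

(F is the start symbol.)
F → + F'
F' → *
F' → ε
F' → - F

Left-factoring transforms A → αβ₁ | αβ₂ into A → αA' and A' → β₁ | β₂
(α is the longest common prefix among the alternatives). Repeat until
no nonterminal has two alternatives with a common prefix.

Round 1: F has alternatives sharing prefix '+'. Introduce F': F → + F'
  Add: F' → *
  Add: F' → ε
  Add: F' → - F

No remaining common prefixes — done.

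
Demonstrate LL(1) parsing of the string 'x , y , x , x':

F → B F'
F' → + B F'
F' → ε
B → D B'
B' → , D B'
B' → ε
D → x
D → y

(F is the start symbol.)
LL(1) parsing maintains a stack (initially the start symbol over $) and the input. At each step: if the stack top is a terminal, match it against the current input token; if it is a non-terminal N, replace it with the RHS of M[N, lookahead] (the unique production whose predict set contains the lookahead).

Stack is shown with the top on the left.

Stack        Input            Action
------------------------------------
F $          x , y , x , x $  output F → B F'
B F' $       x , y , x , x $  output B → D B'
D B' F' $    x , y , x , x $  output D → x
x B' F' $    x , y , x , x $  match 'x'
B' F' $      , y , x , x $    output B' → , D B'
, D B' F' $  , y , x , x $    match ','
D B' F' $    y , x , x $      output D → y
y B' F' $    y , x , x $      match 'y'
B' F' $      , x , x $        output B' → , D B'
, D B' F' $  , x , x $        match ','
D B' F' $    x , x $          output D → x
x B' F' $    x , x $          match 'x'
B' F' $      , x $            output B' → , D B'
, D B' F' $  , x $            match ','
D B' F' $    x $              output D → x
x B' F' $    x $              match 'x'
B' F' $      $                output B' → ε
F' $         $                output F' → ε
$            $                accept

The string is accepted.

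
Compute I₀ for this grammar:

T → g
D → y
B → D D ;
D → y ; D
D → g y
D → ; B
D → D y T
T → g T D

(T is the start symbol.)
{ [T → . g T D], [T → . g], [T' → . T] }

First, augment the grammar with T' → T
I₀ = CLOSURE({ [T' → . T] }):
  [T' → . T] has the dot before T: add [T → . g], [T → . g T D]
No further items can be added.

I₀ = { [T → . g T D], [T → . g], [T' → . T] }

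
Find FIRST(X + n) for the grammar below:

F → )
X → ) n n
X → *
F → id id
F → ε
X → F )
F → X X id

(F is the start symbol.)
FIRST sets of the non-terminals involved (from the grammar, by fixed-point iteration):
  FIRST(X) = { ')', '*', 'id' }

To compute FIRST(X + n), process the symbols left to right:
Symbol X is a non-terminal. Add FIRST(X) \ {ε} = { ')', '*', 'id' }
X is not nullable (ε ∉ FIRST(X)), so stop here.
FIRST(X + n) = { ')', '*', 'id' }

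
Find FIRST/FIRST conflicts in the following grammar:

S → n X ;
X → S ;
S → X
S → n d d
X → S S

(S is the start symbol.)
Yes. S → n X ';' / S → X on { 'n' }; S → n X ';' / S → n d d on { 'n' }; S → X / S → n d d on { 'n' }; X → S ';' / X → S S on { 'n' }

A FIRST/FIRST conflict occurs when two productions N → α and N → β for the same non-terminal have FIRST(α) ∩ FIRST(β) ≠ ∅ (with ε ∈ FIRST of a nullable right-hand side, so two nullable alternatives also conflict).

FIRST sets of the non-terminals at (or reachable through a nullable prefix from) the front of some alternative:
  FIRST(X) = { 'n' }
  FIRST(S) = { 'n' }

Productions for S:
  S → n X ;: FIRST = { 'n' }
  S → X: FIRST = { 'n' }
  S → n d d: FIRST = { 'n' }
Productions for X:
  X → S ;: FIRST = { 'n' }
  X → S S: FIRST = { 'n' }

Conflict for S: S → n X ; and S → X
  Overlap: { 'n' }
Conflict for S: S → n X ; and S → n d d
  Overlap: { 'n' }
Conflict for S: S → X and S → n d d
  Overlap: { 'n' }
Conflict for X: X → S ; and X → S S
  Overlap: { 'n' }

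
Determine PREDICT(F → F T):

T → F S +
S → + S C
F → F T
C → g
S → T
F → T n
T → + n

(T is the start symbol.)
PREDICT(F → F T) = (FIRST(RHS) \ {ε}) ∪ (FOLLOW(F) if ε ∈ FIRST(RHS), i.e. RHS ⇒* ε)
FIRST(F) = { '+' }
FIRST(F T) = { '+' }
ε ∉ FIRST(F T), so FOLLOW(F) is not added.
PREDICT(F → F T) = { '+' }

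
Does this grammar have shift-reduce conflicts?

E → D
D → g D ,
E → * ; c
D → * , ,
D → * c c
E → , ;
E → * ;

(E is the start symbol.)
Yes — I14: [E → * ; .] vs [E → * ; . c]

A shift-reduce conflict occurs when an LR(0) state has both:
  - a complete (reduce) item [A → α .] (dot at the end), and
  - a shift item [B → β . c γ] (dot before a terminal).

Augment with E' → E and build the canonical LR(0) collection (I0 = CLOSURE({[E' → . E]}), then GOTO on every symbol after a dot until no new states appear). It has 16 states:
  I0: { [D → . * , ,], [D → . * c c], [D → . g D ,], [E → . * ; c], [E → . * ;], [E → . , ;], [E → . D], [E' → . E] }  — shift
  I1: { [D → * . , ,], [D → * . c c], [E → * . ; c], [E → * . ;] }  — shift
  I2: { [E → , . ;] }  — shift
  I3: { [E → D .] }  — reduce
  I4: { [E' → E .] }  — accept
  I5: { [D → . * , ,], [D → . * c c], [D → . g D ,], [D → g . D ,] }  — shift
  I6: { [D → * . , ,], [D → * . c c] }  — shift
  I7: { [D → g D . ,] }  — shift
  I8: { [D → g D , .] }  — reduce
  I9: { [D → * , . ,] }  — shift
  I10: { [D → * c . c] }  — shift
  I11: { [D → * c c .] }  — reduce
  I12: { [D → * , , .] }  — reduce
  I13: { [E → , ; .] }  — reduce
  I14: { [E → * ; . c], [E → * ; .] }  — shift, reduce
  I15: { [E → * ; c .] }  — reduce

I14 contains reduce item [E → * ; .] and shift item [E → * ; . c] — shift-reduce conflict.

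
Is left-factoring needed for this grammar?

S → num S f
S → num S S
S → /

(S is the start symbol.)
Left-factoring is needed when two productions for the same non-terminal
share a common prefix on the right-hand side.

Productions for S:
  S → num S f
  S → num S S
  S → /

Found common prefix 'num S' in productions for S

Answer: Yes, S has productions with common prefix 'num S'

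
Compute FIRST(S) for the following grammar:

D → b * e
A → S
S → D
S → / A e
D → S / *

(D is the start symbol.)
{ '/', 'b' }

To compute FIRST(S), examine every production with S on the left-hand side, reading each right-hand side left to right until a non-nullable symbol is reached.

FIRST sets of the other non-terminals involved (by the same procedure, iterated to a fixed point):
  FIRST(D) = { '/', 'b' }

From S → D:
  - D is a non-terminal: add FIRST(D) \ {ε} = { '/', 'b' }
    D is not nullable, so stop
From S → / A e:
  - '/' is a terminal: add '/' and stop

Collecting: FIRST(S) = { '/', 'b' }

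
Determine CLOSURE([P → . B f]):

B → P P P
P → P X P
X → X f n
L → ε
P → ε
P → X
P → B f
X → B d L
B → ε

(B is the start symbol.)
{ [B → . P P P], [B → .], [P → . B f], [P → . P X P], [P → . X], [P → .], [X → . B d L], [X → . X f n] }

To compute CLOSURE, for each item [A → α.Bβ] where B is a non-terminal, add [B → .γ] for all productions B → γ; repeat for the newly added items until nothing changes.

Start with: [P → . B f]
  [P → . B f] has the dot before B: add [B → . P P P], [B → .]
  [B → . P P P] has the dot before P: add [P → . P X P], [P → .], [P → . X]
  [P → . X] has the dot before X: add [X → . X f n], [X → . B d L]
No further items can be added.

CLOSURE = { [B → . P P P], [B → .], [P → . B f], [P → . P X P], [P → . X], [P → .], [X → . B d L], [X → . X f n] }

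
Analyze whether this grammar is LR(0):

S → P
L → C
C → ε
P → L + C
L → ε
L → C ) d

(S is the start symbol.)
A grammar is LR(0) if no state in the canonical LR(0) collection has:
  - both a shift item (dot before a terminal) and a complete item (shift-reduce conflict), or
  - two or more complete items (reduce-reduce conflict; the accept item [S' → S .] counts as a complete item here).

Augment with S' → S and build the canonical LR(0) collection (I0 = CLOSURE({[S' → . S]}), then GOTO on every symbol after a dot until no new states appear). It has 9 states:
  I0: { [C → .], [L → . C ) d], [L → . C], [L → .], [P → . L + C], [S → . P], [S' → . S] }  — 2 reduces
  I1: { [L → C . ) d], [L → C .] }  — shift, reduce
  I2: { [P → L . + C] }  — shift
  I3: { [S → P .] }  — reduce
  I4: { [S' → S .] }  — accept
  I5: { [C → .], [P → L + . C] }  — reduce
  I6: { [P → L + C .] }  — reduce
  I7: { [L → C ) . d] }  — shift
  I8: { [L → C ) d .] }  — reduce

Conflict in state I0:
  Reduce-reduce conflict: [C → .] and [L → .]
So the grammar is NOT LR(0).

Answer: No. Reduce-reduce conflict: [C → .] and [L → .]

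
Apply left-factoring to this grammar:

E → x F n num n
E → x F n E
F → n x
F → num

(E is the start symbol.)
Left-factoring transforms A → αβ₁ | αβ₂ into A → αA' and A' → β₁ | β₂
(α is the longest common prefix among the alternatives). Repeat until
no nonterminal has two alternatives with a common prefix.

Round 1: E has alternatives sharing prefix 'x F n'. Introduce E': E → x F n E'
  Add: E' → num n
  Add: E' → E

No remaining common prefixes — done.

Resulting grammar:
E → x F n E'
E' → num n
E' → E
F → n x
F → num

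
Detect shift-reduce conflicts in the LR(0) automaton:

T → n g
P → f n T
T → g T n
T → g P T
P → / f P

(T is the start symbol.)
No shift-reduce conflicts

A shift-reduce conflict occurs when an LR(0) state has both:
  - a complete (reduce) item [A → α .] (dot at the end), and
  - a shift item [B → β . c γ] (dot before a terminal).

Augment with T' → T and build the canonical LR(0) collection (I0 = CLOSURE({[T' → . T]}), then GOTO on every symbol after a dot until no new states appear). It has 15 states:
  I0: { [T → . g P T], [T → . g T n], [T → . n g], [T' → . T] }  — shift
  I1: { [T' → T .] }  — accept
  I2: { [P → . / f P], [P → . f n T], [T → . g P T], [T → . g T n], [T → . n g], [T → g . P T], [T → g . T n] }  — shift
  I3: { [T → n . g] }  — shift
  I4: { [T → n g .] }  — reduce
  I5: { [P → / . f P] }  — shift
  I6: { [T → . g P T], [T → . g T n], [T → . n g], [T → g P . T] }  — shift
  I7: { [T → g T . n] }  — shift
  I8: { [P → f . n T] }  — shift
  I9: { [P → f n . T], [T → . g P T], [T → . g T n], [T → . n g] }  — shift
  I10: { [P → f n T .] }  — reduce
  I11: { [T → g T n .] }  — reduce
  I12: { [T → g P T .] }  — reduce
  I13: { [P → . / f P], [P → . f n T], [P → / f . P] }  — shift
  I14: { [P → / f P .] }  — reduce

No state contains both a complete item and a shift item.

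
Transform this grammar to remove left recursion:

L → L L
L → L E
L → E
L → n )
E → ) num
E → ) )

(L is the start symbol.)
L → E L'
L → n ) L'
L' → L L'
L' → E L'
L' → ε
E → ) num
E → ) )

L is directly left-recursive. The standard transformation for
  A → A α₁ | ... | A α_m | β₁ | ... | β_n
is
  A  → β₁ A' | ... | β_n A'
  A' → α₁ A' | ... | α_m A' | ε

L → E becomes L → E L'
L → n ) becomes L → n ) L'
L → L L becomes L' → L L'
L → L E becomes L' → E L'
Add L' → ε

Productions for other non-terminals are unchanged:
  E → ) num
  E → ) )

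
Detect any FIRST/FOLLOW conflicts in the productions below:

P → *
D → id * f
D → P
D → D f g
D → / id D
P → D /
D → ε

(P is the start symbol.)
Yes. D → P with FOLLOW(D) on { '/', 'f' }; D → D f g with FOLLOW(D) on { '/', 'f' }; D → '/' id D with FOLLOW(D) on { '/' }

A FIRST/FOLLOW conflict occurs when a non-terminal N has a nullable alternative N → β (β ⇒* ε) and another alternative N → α with FIRST(α) ∩ FOLLOW(N) ≠ ∅: on such a lookahead the parser cannot decide between expanding α and letting N vanish via β.

Nullable non-terminals: D.
FIRST sets used below: FIRST(P) = { '*', '/', 'f', 'id' }, FIRST(D) = { '*', '/', 'f', 'id', ε }

D: nullable alternative(s) D → ε; FOLLOW(D) = { '/', 'f' }
  D → id * f: FIRST \ {ε} = { 'id' } — disjoint from FOLLOW(D)
  D → P: FIRST \ {ε} = { '*', '/', 'f', 'id' } — overlaps FOLLOW(D) on { '/', 'f' }: CONFLICT
  D → D f g: FIRST \ {ε} = { '*', '/', 'f', 'id' } — overlaps FOLLOW(D) on { '/', 'f' }: CONFLICT
  D → / id D: FIRST \ {ε} = { '/' } — overlaps FOLLOW(D) on { '/' }: CONFLICT
  D → ε: FIRST \ {ε} = { } — this is the only nullable alternative, skip

P has no nullable alternative, so no FIRST/FOLLOW check is needed there.

So the grammar has 3 FIRST/FOLLOW conflicts (marked CONFLICT above).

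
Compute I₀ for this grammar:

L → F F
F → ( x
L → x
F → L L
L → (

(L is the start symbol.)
{ [F → . ( x], [F → . L L], [L → . (], [L → . F F], [L → . x], [L' → . L] }

First, augment the grammar with L' → L
I₀ = CLOSURE({ [L' → . L] }):
  [L' → . L] has the dot before L: add [L → . F F], [L → . x], [L → . (]
  [L → . F F] has the dot before F: add [F → . ( x], [F → . L L]
No further items can be added.

I₀ = { [F → . ( x], [F → . L L], [L → . (], [L → . F F], [L → . x], [L' → . L] }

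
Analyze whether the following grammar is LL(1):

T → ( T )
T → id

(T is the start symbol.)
Yes, the grammar is LL(1).

A grammar is LL(1) if for each non-terminal N with multiple productions, the predict sets of those productions are pairwise disjoint, where PREDICT(N → α) = (FIRST(α) \ {ε}) ∪ (FOLLOW(N) if α ⇒* ε).

For T:
  PREDICT(T → '(' T ')') = { '(' }
  PREDICT(T → id) = { 'id' }

All predict sets are disjoint. The grammar IS LL(1).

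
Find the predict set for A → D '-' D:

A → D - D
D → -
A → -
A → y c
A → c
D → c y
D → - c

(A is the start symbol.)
{ '-', 'c' }

PREDICT(A → D '-' D) = (FIRST(RHS) \ {ε}) ∪ (FOLLOW(A) if ε ∈ FIRST(RHS), i.e. RHS ⇒* ε)
FIRST(D) = { '-', 'c' }
FIRST(D '-' D) = { '-', 'c' }
ε ∉ FIRST(D '-' D), so FOLLOW(A) is not added.
PREDICT(A → D '-' D) = { '-', 'c' }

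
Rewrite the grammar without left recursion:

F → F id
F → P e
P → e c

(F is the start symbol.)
F is directly left-recursive. The standard transformation for
  A → A α₁ | ... | A α_m | β₁ | ... | β_n
is
  A  → β₁ A' | ... | β_n A'
  A' → α₁ A' | ... | α_m A' | ε

F → P e becomes F → P e F'
F → F id becomes F' → id F'
Add F' → ε

Productions for other non-terminals are unchanged:
  P → e c

Resulting grammar:
F → P e F'
F' → id F'
F' → ε
P → e c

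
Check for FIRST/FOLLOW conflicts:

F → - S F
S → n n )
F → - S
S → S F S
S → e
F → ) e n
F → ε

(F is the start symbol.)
No FIRST/FOLLOW conflicts.

A FIRST/FOLLOW conflict occurs when a non-terminal N has a nullable alternative N → β (β ⇒* ε) and another alternative N → α with FIRST(α) ∩ FOLLOW(N) ≠ ∅: on such a lookahead the parser cannot decide between expanding α and letting N vanish via β.

Nullable non-terminals: F.

F: nullable alternative(s) F → ε; FOLLOW(F) = { $, 'e', 'n' }
  F → - S F: FIRST \ {ε} = { '-' } — disjoint from FOLLOW(F)
  F → - S: FIRST \ {ε} = { '-' } — disjoint from FOLLOW(F)
  F → ) e n: FIRST \ {ε} = { ')' } — disjoint from FOLLOW(F)
  F → ε: FIRST \ {ε} = { } — this is the only nullable alternative, skip

S has no nullable alternative, so no FIRST/FOLLOW check is needed there.

No FIRST/FOLLOW conflicts found.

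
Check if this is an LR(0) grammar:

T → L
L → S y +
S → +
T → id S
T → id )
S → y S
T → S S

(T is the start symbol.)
A grammar is LR(0) if no state in the canonical LR(0) collection has:
  - both a shift item (dot before a terminal) and a complete item (shift-reduce conflict), or
  - two or more complete items (reduce-reduce conflict; the accept item [T' → T .] counts as a complete item here).

Augment with T' → T and build the canonical LR(0) collection (I0 = CLOSURE({[T' → . T]}), then GOTO on every symbol after a dot until no new states appear). It has 13 states:
  I0: { [L → . S y +], [S → . +], [S → . y S], [T → . L], [T → . S S], [T → . id )], [T → . id S], [T' → . T] }  — shift
  I1: { [S → + .] }  — reduce
  I2: { [T → L .] }  — reduce
  I3: { [L → S . y +], [S → . +], [S → . y S], [T → S . S] }  — shift
  I4: { [T' → T .] }  — accept
  I5: { [S → . +], [S → . y S], [T → id . )], [T → id . S] }  — shift
  I6: { [S → . +], [S → . y S], [S → y . S] }  — shift
  I7: { [S → y S .] }  — reduce
  I8: { [T → id ) .] }  — reduce
  I9: { [T → id S .] }  — reduce
  I10: { [T → S S .] }  — reduce
  I11: { [L → S y . +], [S → . +], [S → . y S], [S → y . S] }  — shift
  I12: { [L → S y + .], [S → + .] }  — 2 reduces

Conflict in state I12:
  Reduce-reduce conflict: [L → S y + .] and [S → + .]
So the grammar is NOT LR(0).

Answer: No. Reduce-reduce conflict: [L → S y + .] and [S → + .]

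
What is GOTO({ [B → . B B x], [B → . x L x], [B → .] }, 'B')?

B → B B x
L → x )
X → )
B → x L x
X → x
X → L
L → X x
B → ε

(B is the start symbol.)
{ [B → . B B x], [B → . x L x], [B → .], [B → B . B x] }

GOTO(I, 'B') = CLOSURE({ [A → αX.β] : [A → α.Xβ] ∈ I, X = 'B' })

Items with dot before 'B', with the dot advanced:
  [B → . B B x] → [B → B . B x]
Closure of the advanced items:
  [B → B . B x] has the dot before B: add [B → . B B x], [B → . x L x], [B → .]

GOTO = { [B → . B B x], [B → . x L x], [B → .], [B → B . B x] }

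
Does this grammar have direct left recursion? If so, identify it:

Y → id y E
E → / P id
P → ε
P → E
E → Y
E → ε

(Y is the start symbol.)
Y → id y E: starts with id
E → / P id: starts with '/'
P → ε: starts with ε
P → E: starts with E
E → Y: starts with Y
E → ε: starts with ε

No direct left recursion found.

Answer: No direct left recursion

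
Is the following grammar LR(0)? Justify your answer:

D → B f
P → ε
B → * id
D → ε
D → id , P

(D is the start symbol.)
No. Shift-reduce conflict between [D → .] and [B → . * id]

A grammar is LR(0) if no state in the canonical LR(0) collection has:
  - both a shift item (dot before a terminal) and a complete item (shift-reduce conflict), or
  - two or more complete items (reduce-reduce conflict; the accept item [D' → D .] counts as a complete item here).

Augment with D' → D and build the canonical LR(0) collection (I0 = CLOSURE({[D' → . D]}), then GOTO on every symbol after a dot until no new states appear). It has 9 states:
  I0: { [B → . * id], [D → . B f], [D → . id , P], [D → .], [D' → . D] }  — shift, reduce
  I1: { [B → * . id] }  — shift
  I2: { [D → B . f] }  — shift
  I3: { [D' → D .] }  — accept
  I4: { [D → id . , P] }  — shift
  I5: { [D → id , . P], [P → .] }  — reduce
  I6: { [D → id , P .] }  — reduce
  I7: { [D → B f .] }  — reduce
  I8: { [B → * id .] }  — reduce

Conflict in state I0:
  Shift-reduce conflict between [D → .] and [B → . * id]
So the grammar is NOT LR(0).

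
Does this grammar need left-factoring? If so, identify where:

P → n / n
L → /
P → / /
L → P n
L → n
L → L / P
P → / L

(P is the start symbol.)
Left-factoring is needed when two productions for the same non-terminal
share a common prefix on the right-hand side.

Productions for P:
  P → n / n
  P → / /
  P → / L
Productions for L:
  L → /
  L → P n
  L → n
  L → L / P

Found common prefix '/' in productions for P

Answer: Yes, P has productions with common prefix '/'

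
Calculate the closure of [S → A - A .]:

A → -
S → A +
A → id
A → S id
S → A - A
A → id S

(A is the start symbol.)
Start with: [S → A - A .]
The dot is at the end, so nothing is added.

CLOSURE = { [S → A - A .] }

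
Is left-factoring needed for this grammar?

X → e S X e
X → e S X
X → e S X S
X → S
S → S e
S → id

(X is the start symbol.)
Yes, X has productions with common prefix 'e S X'

Left-factoring is needed when two productions for the same non-terminal
share a common prefix on the right-hand side.

Productions for X:
  X → e S X e
  X → e S X
  X → e S X S
  X → S
Productions for S:
  S → S e
  S → id

Found common prefix 'e S X' in productions for X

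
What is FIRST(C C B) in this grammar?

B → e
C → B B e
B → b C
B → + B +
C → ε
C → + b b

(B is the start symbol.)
FIRST sets of the non-terminals involved (from the grammar, by fixed-point iteration):
  FIRST(C) = { '+', 'b', 'e', ε }
  FIRST(B) = { '+', 'b', 'e' }

To compute FIRST(C C B), process the symbols left to right:
Symbol C is a non-terminal. Add FIRST(C) \ {ε} = { '+', 'b', 'e' }
C is nullable (ε ∈ FIRST(C)), continue to the next symbol.
Symbol C is a non-terminal. Add FIRST(C) \ {ε} = { '+', 'b', 'e' }
C is nullable (ε ∈ FIRST(C)), continue to the next symbol.
Symbol B is a non-terminal. Add FIRST(B) \ {ε} = { '+', 'b', 'e' }
B is not nullable (ε ∉ FIRST(B)), so stop here.
FIRST(C C B) = { '+', 'b', 'e' }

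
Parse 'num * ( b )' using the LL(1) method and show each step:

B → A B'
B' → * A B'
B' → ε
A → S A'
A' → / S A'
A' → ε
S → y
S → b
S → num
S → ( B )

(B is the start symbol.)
LL(1) parsing maintains a stack (initially the start symbol over $) and the input. At each step: if the stack top is a terminal, match it against the current input token; if it is a non-terminal N, replace it with the RHS of M[N, lookahead] (the unique production whose predict set contains the lookahead).

Stack is shown with the top on the left.

Stack              Input          Action
----------------------------------------
B $                num * ( b ) $  output B → A B'
A B' $             num * ( b ) $  output A → S A'
S A' B' $          num * ( b ) $  output S → num
num A' B' $        num * ( b ) $  match 'num'
A' B' $            * ( b ) $      output A' → ε
B' $               * ( b ) $      output B' → * A B'
* A B' $           * ( b ) $      match '*'
A B' $             ( b ) $        output A → S A'
S A' B' $          ( b ) $        output S → ( B )
( B ) A' B' $      ( b ) $        match '('
B ) A' B' $        b ) $          output B → A B'
A B' ) A' B' $     b ) $          output A → S A'
S A' B' ) A' B' $  b ) $          output S → b
b A' B' ) A' B' $  b ) $          match 'b'
A' B' ) A' B' $    ) $            output A' → ε
B' ) A' B' $       ) $            output B' → ε
) A' B' $          ) $            match ')'
A' B' $            $              output A' → ε
B' $               $              output B' → ε
$                  $              accept

The string is accepted.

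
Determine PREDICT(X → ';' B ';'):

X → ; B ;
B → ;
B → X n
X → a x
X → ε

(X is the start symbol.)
PREDICT(X → ';' B ';') = (FIRST(RHS) \ {ε}) ∪ (FOLLOW(X) if ε ∈ FIRST(RHS), i.e. RHS ⇒* ε)
FIRST(';' B ';') = { ';' }
ε ∉ FIRST(';' B ';'), so FOLLOW(X) is not added.
PREDICT(X → ';' B ';') = { ';' }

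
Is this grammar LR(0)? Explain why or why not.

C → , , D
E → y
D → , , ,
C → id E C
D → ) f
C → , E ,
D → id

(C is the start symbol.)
Yes, the grammar is LR(0)

A grammar is LR(0) if no state in the canonical LR(0) collection has:
  - both a shift item (dot before a terminal) and a complete item (shift-reduce conflict), or
  - two or more complete items (reduce-reduce conflict; the accept item [C' → C .] counts as a complete item here).

Augment with C' → C and build the canonical LR(0) collection (I0 = CLOSURE({[C' → . C]}), then GOTO on every symbol after a dot until no new states appear). It has 17 states:
  I0: { [C → . , , D], [C → . , E ,], [C → . id E C], [C' → . C] }  — shift
  I1: { [C → , . , D], [C → , . E ,], [E → . y] }  — shift
  I2: { [C' → C .] }  — accept
  I3: { [C → id . E C], [E → . y] }  — shift
  I4: { [C → . , , D], [C → . , E ,], [C → . id E C], [C → id E . C] }  — shift
  I5: { [E → y .] }  — reduce
  I6: { [C → id E C .] }  — reduce
  I7: { [C → , , . D], [D → . ) f], [D → . , , ,], [D → . id] }  — shift
  I8: { [C → , E . ,] }  — shift
  I9: { [C → , E , .] }  — reduce
  I10: { [D → ) . f] }  — shift
  I11: { [D → , . , ,] }  — shift
  I12: { [C → , , D .] }  — reduce
  I13: { [D → id .] }  — reduce
  I14: { [D → , , . ,] }  — shift
  I15: { [D → , , , .] }  — reduce
  I16: { [D → ) f .] }  — reduce

Every state is either a pure shift/goto state or contains exactly one complete item and nothing to shift — no conflicts. The grammar is LR(0).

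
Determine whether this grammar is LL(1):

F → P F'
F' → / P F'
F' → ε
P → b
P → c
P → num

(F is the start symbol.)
Yes, the grammar is LL(1).

A grammar is LL(1) if for each non-terminal N with multiple productions, the predict sets of those productions are pairwise disjoint, where PREDICT(N → α) = (FIRST(α) \ {ε}) ∪ (FOLLOW(N) if α ⇒* ε).

Relevant sets:
  FOLLOW(F') = { $ }

For F':
  PREDICT(F' → '/' P F') = { '/' }
  PREDICT(F' → ε) = { $ }
For P:
  PREDICT(P → b) = { 'b' }
  PREDICT(P → c) = { 'c' }
  PREDICT(P → num) = { 'num' }
F has a single production, so nothing to check there.

All predict sets are disjoint. The grammar IS LL(1).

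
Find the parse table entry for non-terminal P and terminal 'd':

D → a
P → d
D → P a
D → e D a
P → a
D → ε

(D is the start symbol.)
To find M[P, 'd'], we find productions for P where 'd' is in the predict set (PREDICT(N → α) = (FIRST(α) \ {ε}) ∪ (FOLLOW(N) if α ⇒* ε)).

P → d: PREDICT = { 'd' }
  'd' is in predict set, so this production goes in M[P, 'd']
P → a: PREDICT = { 'a' }

M[P, 'd'] = P → d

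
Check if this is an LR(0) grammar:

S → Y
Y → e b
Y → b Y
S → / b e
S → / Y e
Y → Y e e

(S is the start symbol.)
Augment with S' → S and build the canonical LR(0) collection (I0 = CLOSURE({[S' → . S]}), then GOTO on every symbol after a dot until no new states appear). It has 14 states:
  I0: { [S → . / Y e], [S → . / b e], [S → . Y], [S' → . S], [Y → . Y e e], [Y → . b Y], [Y → . e b] }  — shift
  I1: { [S → / . Y e], [S → / . b e], [Y → . Y e e], [Y → . b Y], [Y → . e b] }  — shift
  I2: { [S' → S .] }  — accept
  I3: { [S → Y .], [Y → Y . e e] }  — shift, reduce
  I4: { [Y → . Y e e], [Y → . b Y], [Y → . e b], [Y → b . Y] }  — shift
  I5: { [Y → e . b] }  — shift
  I6: { [Y → e b .] }  — reduce
  I7: { [Y → Y . e e], [Y → b Y .] }  — shift, reduce
  I8: { [Y → Y e . e] }  — shift
  I9: { [Y → Y e e .] }  — reduce
  I10: { [S → / Y . e], [Y → Y . e e] }  — shift
  I11: { [S → / b . e], [Y → . Y e e], [Y → . b Y], [Y → . e b], [Y → b . Y] }  — shift
  I12: { [S → / b e .], [Y → e . b] }  — shift, reduce
  I13: { [S → / Y e .], [Y → Y e . e] }  — shift, reduce

Conflict in state I3:
  Shift-reduce conflict between [S → Y .] and [Y → Y . e e]
So the grammar is NOT LR(0).

Answer: No. Shift-reduce conflict between [S → Y .] and [Y → Y . e e]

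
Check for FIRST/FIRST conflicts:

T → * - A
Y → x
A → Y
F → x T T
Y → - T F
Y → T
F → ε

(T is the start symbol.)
FIRST sets of the non-terminals at (or reachable through a nullable prefix from) the front of some alternative:
  FIRST(T) = { '*' }

Productions for Y:
  Y → x: FIRST = { 'x' }
  Y → - T F: FIRST = { '-' }
  Y → T: FIRST = { '*' }
Productions for F:
  F → x T T: FIRST = { 'x' }
  F → ε: FIRST = { ε }
T, A have only one production, so no FIRST/FIRST conflict is possible there.

All alternatives of each non-terminal have pairwise disjoint FIRST sets.

Answer: No FIRST/FIRST conflicts.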